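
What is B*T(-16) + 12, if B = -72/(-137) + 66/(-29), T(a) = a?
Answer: 158940/3973 ≈ 40.005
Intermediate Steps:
B = -6954/3973 (B = -72*(-1/137) + 66*(-1/29) = 72/137 - 66/29 = -6954/3973 ≈ -1.7503)
B*T(-16) + 12 = -6954/3973*(-16) + 12 = 111264/3973 + 12 = 158940/3973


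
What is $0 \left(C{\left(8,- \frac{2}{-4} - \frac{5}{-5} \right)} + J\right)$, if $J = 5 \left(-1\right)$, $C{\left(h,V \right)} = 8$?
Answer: $0$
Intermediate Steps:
$J = -5$
$0 \left(C{\left(8,- \frac{2}{-4} - \frac{5}{-5} \right)} + J\right) = 0 \left(8 - 5\right) = 0 \cdot 3 = 0$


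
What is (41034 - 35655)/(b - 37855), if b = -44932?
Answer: -5379/82787 ≈ -0.064974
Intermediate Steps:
(41034 - 35655)/(b - 37855) = (41034 - 35655)/(-44932 - 37855) = 5379/(-82787) = 5379*(-1/82787) = -5379/82787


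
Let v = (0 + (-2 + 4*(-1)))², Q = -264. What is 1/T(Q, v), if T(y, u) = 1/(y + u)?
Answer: -228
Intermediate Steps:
v = 36 (v = (0 + (-2 - 4))² = (0 - 6)² = (-6)² = 36)
T(y, u) = 1/(u + y)
1/T(Q, v) = 1/(1/(36 - 264)) = 1/(1/(-228)) = 1/(-1/228) = -228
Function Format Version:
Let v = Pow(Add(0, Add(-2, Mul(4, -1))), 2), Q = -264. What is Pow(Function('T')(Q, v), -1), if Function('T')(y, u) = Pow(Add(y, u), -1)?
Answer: -228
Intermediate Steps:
v = 36 (v = Pow(Add(0, Add(-2, -4)), 2) = Pow(Add(0, -6), 2) = Pow(-6, 2) = 36)
Function('T')(y, u) = Pow(Add(u, y), -1)
Pow(Function('T')(Q, v), -1) = Pow(Pow(Add(36, -264), -1), -1) = Pow(Pow(-228, -1), -1) = Pow(Rational(-1, 228), -1) = -228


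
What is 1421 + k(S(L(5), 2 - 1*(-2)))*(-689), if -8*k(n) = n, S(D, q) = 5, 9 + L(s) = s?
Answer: 14813/8 ≈ 1851.6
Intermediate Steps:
L(s) = -9 + s
k(n) = -n/8
1421 + k(S(L(5), 2 - 1*(-2)))*(-689) = 1421 - ⅛*5*(-689) = 1421 - 5/8*(-689) = 1421 + 3445/8 = 14813/8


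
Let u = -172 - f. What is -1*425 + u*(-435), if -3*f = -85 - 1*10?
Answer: 88170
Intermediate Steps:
f = 95/3 (f = -(-85 - 1*10)/3 = -(-85 - 10)/3 = -⅓*(-95) = 95/3 ≈ 31.667)
u = -611/3 (u = -172 - 1*95/3 = -172 - 95/3 = -611/3 ≈ -203.67)
-1*425 + u*(-435) = -1*425 - 611/3*(-435) = -425 + 88595 = 88170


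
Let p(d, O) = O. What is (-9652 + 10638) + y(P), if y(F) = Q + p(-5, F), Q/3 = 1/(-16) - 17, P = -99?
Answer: 13373/16 ≈ 835.81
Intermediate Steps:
Q = -819/16 (Q = 3*(1/(-16) - 17) = 3*(-1/16 - 17) = 3*(-273/16) = -819/16 ≈ -51.188)
y(F) = -819/16 + F
(-9652 + 10638) + y(P) = (-9652 + 10638) + (-819/16 - 99) = 986 - 2403/16 = 13373/16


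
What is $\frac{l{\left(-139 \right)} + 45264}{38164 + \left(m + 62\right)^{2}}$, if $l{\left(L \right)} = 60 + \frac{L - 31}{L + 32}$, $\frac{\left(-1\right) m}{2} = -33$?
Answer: $\frac{2424919}{2918318} \approx 0.83093$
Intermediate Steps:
$m = 66$ ($m = \left(-2\right) \left(-33\right) = 66$)
$l{\left(L \right)} = 60 + \frac{-31 + L}{32 + L}$
$\frac{l{\left(-139 \right)} + 45264}{38164 + \left(m + 62\right)^{2}} = \frac{\frac{1889 + 61 \left(-139\right)}{32 - 139} + 45264}{38164 + \left(66 + 62\right)^{2}} = \frac{\frac{1889 - 8479}{-107} + 45264}{38164 + 128^{2}} = \frac{\left(- \frac{1}{107}\right) \left(-6590\right) + 45264}{38164 + 16384} = \frac{\frac{6590}{107} + 45264}{54548} = \frac{4849838}{107} \cdot \frac{1}{54548} = \frac{2424919}{2918318}$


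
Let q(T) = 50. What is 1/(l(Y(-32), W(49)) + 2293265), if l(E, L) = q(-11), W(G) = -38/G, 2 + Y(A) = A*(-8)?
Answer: 1/2293315 ≈ 4.3605e-7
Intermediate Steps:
Y(A) = -2 - 8*A (Y(A) = -2 + A*(-8) = -2 - 8*A)
l(E, L) = 50
1/(l(Y(-32), W(49)) + 2293265) = 1/(50 + 2293265) = 1/2293315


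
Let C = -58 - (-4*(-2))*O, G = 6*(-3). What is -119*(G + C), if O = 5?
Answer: 13804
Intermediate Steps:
G = -18
C = -98 (C = -58 - (-4*(-2))*5 = -58 - 8*5 = -58 - 1*40 = -58 - 40 = -98)
-119*(G + C) = -119*(-18 - 98) = -119*(-116) = 13804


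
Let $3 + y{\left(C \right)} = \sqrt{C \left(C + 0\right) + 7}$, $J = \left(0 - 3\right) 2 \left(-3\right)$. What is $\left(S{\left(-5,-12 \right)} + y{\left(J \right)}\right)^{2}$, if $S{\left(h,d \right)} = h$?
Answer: $\left(8 - \sqrt{331}\right)^{2} \approx 103.91$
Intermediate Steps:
$J = 18$ ($J = \left(-3\right) 2 \left(-3\right) = \left(-6\right) \left(-3\right) = 18$)
$y{\left(C \right)} = -3 + \sqrt{7 + C^{2}}$ ($y{\left(C \right)} = -3 + \sqrt{C \left(C + 0\right) + 7} = -3 + \sqrt{C C + 7} = -3 + \sqrt{C^{2} + 7} = -3 + \sqrt{7 + C^{2}}$)
$\left(S{\left(-5,-12 \right)} + y{\left(J \right)}\right)^{2} = \left(-5 - \left(3 - \sqrt{7 + 18^{2}}\right)\right)^{2} = \left(-5 - \left(3 - \sqrt{7 + 324}\right)\right)^{2} = \left(-5 - \left(3 - \sqrt{331}\right)\right)^{2} = \left(-8 + \sqrt{331}\right)^{2}$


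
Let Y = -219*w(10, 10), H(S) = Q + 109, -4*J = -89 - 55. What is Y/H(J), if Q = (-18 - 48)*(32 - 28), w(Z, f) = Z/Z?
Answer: 219/155 ≈ 1.4129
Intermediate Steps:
w(Z, f) = 1
J = 36 (J = -(-89 - 55)/4 = -¼*(-144) = 36)
Q = -264 (Q = -66*4 = -264)
H(S) = -155 (H(S) = -264 + 109 = -155)
Y = -219 (Y = -219*1 = -219)
Y/H(J) = -219/(-155) = -219*(-1/155) = 219/155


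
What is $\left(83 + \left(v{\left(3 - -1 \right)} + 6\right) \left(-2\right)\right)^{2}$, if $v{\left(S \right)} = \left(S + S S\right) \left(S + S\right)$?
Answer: $62001$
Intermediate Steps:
$v{\left(S \right)} = 2 S \left(S + S^{2}\right)$ ($v{\left(S \right)} = \left(S + S^{2}\right) 2 S = 2 S \left(S + S^{2}\right)$)
$\left(83 + \left(v{\left(3 - -1 \right)} + 6\right) \left(-2\right)\right)^{2} = \left(83 + \left(2 \left(3 - -1\right)^{2} \left(1 + \left(3 - -1\right)\right) + 6\right) \left(-2\right)\right)^{2} = \left(83 + \left(2 \left(3 + 1\right)^{2} \left(1 + \left(3 + 1\right)\right) + 6\right) \left(-2\right)\right)^{2} = \left(83 + \left(2 \cdot 4^{2} \left(1 + 4\right) + 6\right) \left(-2\right)\right)^{2} = \left(83 + \left(2 \cdot 16 \cdot 5 + 6\right) \left(-2\right)\right)^{2} = \left(83 + \left(160 + 6\right) \left(-2\right)\right)^{2} = \left(83 + 166 \left(-2\right)\right)^{2} = \left(83 - 332\right)^{2} = \left(-249\right)^{2} = 62001$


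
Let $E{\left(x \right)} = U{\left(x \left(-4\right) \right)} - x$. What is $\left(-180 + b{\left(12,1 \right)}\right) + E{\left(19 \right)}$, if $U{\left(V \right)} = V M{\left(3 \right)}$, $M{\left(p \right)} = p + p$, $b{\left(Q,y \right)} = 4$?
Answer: $-651$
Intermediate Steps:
$M{\left(p \right)} = 2 p$
$U{\left(V \right)} = 6 V$ ($U{\left(V \right)} = V 2 \cdot 3 = V 6 = 6 V$)
$E{\left(x \right)} = - 25 x$ ($E{\left(x \right)} = 6 x \left(-4\right) - x = 6 \left(- 4 x\right) - x = - 24 x - x = - 25 x$)
$\left(-180 + b{\left(12,1 \right)}\right) + E{\left(19 \right)} = \left(-180 + 4\right) - 475 = -176 - 475 = -651$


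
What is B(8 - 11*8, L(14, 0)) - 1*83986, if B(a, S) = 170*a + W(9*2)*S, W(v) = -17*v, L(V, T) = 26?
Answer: -105542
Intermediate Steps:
B(a, S) = -306*S + 170*a (B(a, S) = 170*a + (-153*2)*S = 170*a + (-17*18)*S = 170*a - 306*S = -306*S + 170*a)
B(8 - 11*8, L(14, 0)) - 1*83986 = (-306*26 + 170*(8 - 11*8)) - 1*83986 = (-7956 + 170*(8 - 88)) - 83986 = (-7956 + 170*(-80)) - 83986 = (-7956 - 13600) - 83986 = -21556 - 83986 = -105542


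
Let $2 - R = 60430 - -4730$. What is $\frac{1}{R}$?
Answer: $- \frac{1}{65158} \approx -1.5347 \cdot 10^{-5}$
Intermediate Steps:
$R = -65158$ ($R = 2 - \left(60430 - -4730\right) = 2 - \left(60430 + 4730\right) = 2 - 65160 = -65158$)
$\frac{1}{R} = \frac{1}{-65158} = - \frac{1}{65158}$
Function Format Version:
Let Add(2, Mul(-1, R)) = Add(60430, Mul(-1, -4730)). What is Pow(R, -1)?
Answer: Rational(-1, 65158) ≈ -1.5347e-5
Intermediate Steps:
R = -65158 (R = Add(2, Mul(-1, Add(60430, Mul(-1, -4730)))) = Add(2, Mul(-1, Add(60430, 4730))) = Add(2, Mul(-1, 65160)) = Add(2, -65160) = -65158)
Pow(R, -1) = Pow(-65158, -1) = Rational(-1, 65158)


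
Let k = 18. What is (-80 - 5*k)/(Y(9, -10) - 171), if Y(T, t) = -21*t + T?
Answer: -85/24 ≈ -3.5417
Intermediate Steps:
Y(T, t) = T - 21*t
(-80 - 5*k)/(Y(9, -10) - 171) = (-80 - 5*18)/((9 - 21*(-10)) - 171) = (-80 - 90)/((9 + 210) - 171) = -170/(219 - 171) = -170/48 = -170*1/48 = -85/24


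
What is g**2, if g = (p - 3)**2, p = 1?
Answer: 16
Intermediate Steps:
g = 4 (g = (1 - 3)**2 = (-2)**2 = 4)
g**2 = 4**2 = 16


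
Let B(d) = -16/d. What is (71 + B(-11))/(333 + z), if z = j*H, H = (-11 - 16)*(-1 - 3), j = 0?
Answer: 797/3663 ≈ 0.21758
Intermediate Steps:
H = 108 (H = -27*(-4) = 108)
z = 0 (z = 0*108 = 0)
(71 + B(-11))/(333 + z) = (71 - 16/(-11))/(333 + 0) = (71 - 16*(-1/11))/333 = (71 + 16/11)*(1/333) = (797/11)*(1/333) = 797/3663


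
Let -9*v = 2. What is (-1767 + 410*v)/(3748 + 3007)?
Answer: -2389/8685 ≈ -0.27507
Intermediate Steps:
v = -2/9 (v = -⅑*2 = -2/9 ≈ -0.22222)
(-1767 + 410*v)/(3748 + 3007) = (-1767 + 410*(-2/9))/(3748 + 3007) = (-1767 - 820/9)/6755 = -16723/9*1/6755 = -2389/8685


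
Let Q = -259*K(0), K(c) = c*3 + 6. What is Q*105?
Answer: -163170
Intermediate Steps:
K(c) = 6 + 3*c (K(c) = 3*c + 6 = 6 + 3*c)
Q = -1554 (Q = -259*(6 + 3*0) = -259*(6 + 0) = -259*6 = -1554)
Q*105 = -1554*105 = -163170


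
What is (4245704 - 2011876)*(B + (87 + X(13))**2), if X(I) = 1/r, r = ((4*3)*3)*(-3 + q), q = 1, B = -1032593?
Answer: -2967493591976951/1296 ≈ -2.2897e+12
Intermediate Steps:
r = -72 (r = ((4*3)*3)*(-3 + 1) = (12*3)*(-2) = 36*(-2) = -72)
X(I) = -1/72 (X(I) = 1/(-72) = -1/72)
(4245704 - 2011876)*(B + (87 + X(13))**2) = (4245704 - 2011876)*(-1032593 + (87 - 1/72)**2) = 2233828*(-1032593 + (6263/72)**2) = 2233828*(-1032593 + 39225169/5184) = 2233828*(-5313736943/5184) = -2967493591976951/1296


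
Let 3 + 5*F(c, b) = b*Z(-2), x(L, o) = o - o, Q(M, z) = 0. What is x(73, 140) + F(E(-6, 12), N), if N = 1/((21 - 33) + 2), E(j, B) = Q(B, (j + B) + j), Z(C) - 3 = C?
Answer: -31/50 ≈ -0.62000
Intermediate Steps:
Z(C) = 3 + C
E(j, B) = 0
x(L, o) = 0
N = -1/10 (N = 1/(-12 + 2) = 1/(-10) = -1/10 ≈ -0.10000)
F(c, b) = -3/5 + b/5 (F(c, b) = -3/5 + (b*(3 - 2))/5 = -3/5 + (b*1)/5 = -3/5 + b/5)
x(73, 140) + F(E(-6, 12), N) = 0 + (-3/5 + (1/5)*(-1/10)) = 0 + (-3/5 - 1/50) = 0 - 31/50 = -31/50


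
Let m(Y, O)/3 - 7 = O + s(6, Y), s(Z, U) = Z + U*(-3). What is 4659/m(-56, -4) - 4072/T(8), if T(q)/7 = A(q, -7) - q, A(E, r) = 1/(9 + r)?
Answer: 534851/6195 ≈ 86.336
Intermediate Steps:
s(Z, U) = Z - 3*U
m(Y, O) = 39 - 9*Y + 3*O (m(Y, O) = 21 + 3*(O + (6 - 3*Y)) = 21 + 3*(6 + O - 3*Y) = 21 + (18 - 9*Y + 3*O) = 39 - 9*Y + 3*O)
T(q) = 7/2 - 7*q (T(q) = 7*(1/(9 - 7) - q) = 7*(1/2 - q) = 7/2 - 7*q)
4659/m(-56, -4) - 4072/T(8) = 4659/(39 - 9*(-56) + 3*(-4)) - 4072/(7/2 - 7*8) = 4659/(39 + 504 - 12) - 4072/(7/2 - 56) = 4659/531 - 4072/(-105/2) = 4659*(1/531) - 4072*(-2/105) = 1553/177 + 8144/105 = 534851/6195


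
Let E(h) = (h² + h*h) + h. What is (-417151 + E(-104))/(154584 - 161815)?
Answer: 395623/7231 ≈ 54.712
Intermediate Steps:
E(h) = h + 2*h² (E(h) = (h² + h²) + h = 2*h² + h = h + 2*h²)
(-417151 + E(-104))/(154584 - 161815) = (-417151 - 104*(1 + 2*(-104)))/(154584 - 161815) = (-417151 - 104*(1 - 208))/(-7231) = (-417151 - 104*(-207))*(-1/7231) = (-417151 + 21528)*(-1/7231) = -395623*(-1/7231) = 395623/7231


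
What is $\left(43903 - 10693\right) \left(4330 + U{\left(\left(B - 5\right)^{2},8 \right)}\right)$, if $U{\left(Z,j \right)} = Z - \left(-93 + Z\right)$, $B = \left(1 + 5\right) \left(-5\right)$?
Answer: $146887830$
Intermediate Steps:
$B = -30$ ($B = 6 \left(-5\right) = -30$)
$U{\left(Z,j \right)} = 93$
$\left(43903 - 10693\right) \left(4330 + U{\left(\left(B - 5\right)^{2},8 \right)}\right) = \left(43903 - 10693\right) \left(4330 + 93\right) = 33210 \cdot 4423 = 146887830$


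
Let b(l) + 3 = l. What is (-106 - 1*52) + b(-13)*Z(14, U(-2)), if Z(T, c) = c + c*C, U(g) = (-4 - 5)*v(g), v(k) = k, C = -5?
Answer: 994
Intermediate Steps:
U(g) = -9*g (U(g) = (-4 - 5)*g = -9*g)
Z(T, c) = -4*c (Z(T, c) = c + c*(-5) = c - 5*c = -4*c)
b(l) = -3 + l
(-106 - 1*52) + b(-13)*Z(14, U(-2)) = (-106 - 1*52) + (-3 - 13)*(-(-36)*(-2)) = (-106 - 52) - (-64)*18 = -158 - 16*(-72) = -158 + 1152 = 994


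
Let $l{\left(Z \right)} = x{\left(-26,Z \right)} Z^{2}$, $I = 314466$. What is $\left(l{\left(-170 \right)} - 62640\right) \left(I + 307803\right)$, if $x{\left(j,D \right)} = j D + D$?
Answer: $76391210994840$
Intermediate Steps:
$x{\left(j,D \right)} = D + D j$ ($x{\left(j,D \right)} = D j + D = D + D j$)
$l{\left(Z \right)} = - 25 Z^{3}$ ($l{\left(Z \right)} = Z \left(1 - 26\right) Z^{2} = Z \left(-25\right) Z^{2} = - 25 Z Z^{2} = - 25 Z^{3}$)
$\left(l{\left(-170 \right)} - 62640\right) \left(I + 307803\right) = \left(- 25 \left(-170\right)^{3} - 62640\right) \left(314466 + 307803\right) = \left(\left(-25\right) \left(-4913000\right) - 62640\right) 622269 = \left(122825000 - 62640\right) 622269 = 122762360 \cdot 622269 = 76391210994840$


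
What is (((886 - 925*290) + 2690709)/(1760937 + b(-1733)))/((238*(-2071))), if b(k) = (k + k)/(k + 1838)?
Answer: -36350175/13019190826466 ≈ -2.7920e-6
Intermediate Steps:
b(k) = 2*k/(1838 + k) (b(k) = (2*k)/(1838 + k) = 2*k/(1838 + k))
(((886 - 925*290) + 2690709)/(1760937 + b(-1733)))/((238*(-2071))) = (((886 - 925*290) + 2690709)/(1760937 + 2*(-1733)/(1838 - 1733)))/((238*(-2071))) = (((886 - 268250) + 2690709)/(1760937 + 2*(-1733)/105))/(-492898) = ((-267364 + 2690709)/(1760937 + 2*(-1733)*(1/105)))*(-1/492898) = (2423345/(1760937 - 3466/105))*(-1/492898) = (2423345/(184894919/105))*(-1/492898) = (2423345*(105/184894919))*(-1/492898) = (254451225/184894919)*(-1/492898) = -36350175/13019190826466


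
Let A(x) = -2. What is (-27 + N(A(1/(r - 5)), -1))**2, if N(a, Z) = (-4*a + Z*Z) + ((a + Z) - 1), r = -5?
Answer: 484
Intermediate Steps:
N(a, Z) = -1 + Z + Z**2 - 3*a (N(a, Z) = (-4*a + Z**2) + ((Z + a) - 1) = (Z**2 - 4*a) + (-1 + Z + a) = -1 + Z + Z**2 - 3*a)
(-27 + N(A(1/(r - 5)), -1))**2 = (-27 + (-1 - 1 + (-1)**2 - 3*(-2)))**2 = (-27 + (-1 - 1 + 1 + 6))**2 = (-27 + 5)**2 = (-22)**2 = 484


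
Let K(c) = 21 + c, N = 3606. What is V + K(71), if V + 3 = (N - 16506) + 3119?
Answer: -9692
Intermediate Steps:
V = -9784 (V = -3 + ((3606 - 16506) + 3119) = -3 + (-12900 + 3119) = -3 - 9781 = -9784)
V + K(71) = -9784 + (21 + 71) = -9784 + 92 = -9692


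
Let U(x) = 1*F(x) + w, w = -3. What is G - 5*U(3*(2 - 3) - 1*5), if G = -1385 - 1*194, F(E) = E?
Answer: -1524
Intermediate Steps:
G = -1579 (G = -1385 - 194 = -1579)
U(x) = -3 + x (U(x) = 1*x - 3 = x - 3 = -3 + x)
G - 5*U(3*(2 - 3) - 1*5) = -1579 - 5*(-3 + (3*(2 - 3) - 1*5)) = -1579 - 5*(-3 + (3*(-1) - 5)) = -1579 - 5*(-3 + (-3 - 5)) = -1579 - 5*(-3 - 8) = -1579 - 5*(-11) = -1579 - 1*(-55) = -1579 + 55 = -1524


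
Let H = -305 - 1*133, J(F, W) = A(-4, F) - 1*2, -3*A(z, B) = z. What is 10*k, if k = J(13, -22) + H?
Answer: -13160/3 ≈ -4386.7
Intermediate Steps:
A(z, B) = -z/3
J(F, W) = -⅔ (J(F, W) = -⅓*(-4) - 1*2 = 4/3 - 2 = -⅔)
H = -438 (H = -305 - 133 = -438)
k = -1316/3 (k = -⅔ - 438 = -1316/3 ≈ -438.67)
10*k = 10*(-1316/3) = -13160/3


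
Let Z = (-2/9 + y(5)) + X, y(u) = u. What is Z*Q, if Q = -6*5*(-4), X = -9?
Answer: -1520/3 ≈ -506.67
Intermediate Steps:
Q = 120 (Q = -30*(-4) = 120)
Z = -38/9 (Z = (-2/9 + 5) - 9 = 43/9 - 9 = -38/9 ≈ -4.2222)
Z*Q = -38/9*120 = -1520/3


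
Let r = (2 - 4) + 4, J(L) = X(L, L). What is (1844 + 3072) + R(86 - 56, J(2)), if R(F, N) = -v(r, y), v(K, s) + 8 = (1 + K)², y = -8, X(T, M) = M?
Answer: 4915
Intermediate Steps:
J(L) = L
r = 2 (r = -2 + 4 = 2)
v(K, s) = -8 + (1 + K)²
R(F, N) = -1 (R(F, N) = -(-8 + (1 + 2)²) = -(-8 + 3²) = -(-8 + 9) = -1*1 = -1)
(1844 + 3072) + R(86 - 56, J(2)) = (1844 + 3072) - 1 = 4916 - 1 = 4915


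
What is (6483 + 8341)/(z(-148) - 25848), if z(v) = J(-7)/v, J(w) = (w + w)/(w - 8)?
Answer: -16454640/28691287 ≈ -0.57351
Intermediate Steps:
J(w) = 2*w/(-8 + w) (J(w) = (2*w)/(-8 + w) = 2*w/(-8 + w))
z(v) = 14/(15*v) (z(v) = (2*(-7)/(-8 - 7))/v = (2*(-7)/(-15))/v = (2*(-7)*(-1/15))/v = 14/(15*v))
(6483 + 8341)/(z(-148) - 25848) = (6483 + 8341)/((14/15)/(-148) - 25848) = 14824/((14/15)*(-1/148) - 25848) = 14824/(-7/1110 - 25848) = 14824/(-28691287/1110) = 14824*(-1110/28691287) = -16454640/28691287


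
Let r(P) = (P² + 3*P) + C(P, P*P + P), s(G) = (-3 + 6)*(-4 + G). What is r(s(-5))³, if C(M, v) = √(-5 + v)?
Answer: (648 + √697)³ ≈ 3.0673e+8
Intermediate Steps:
s(G) = -12 + 3*G (s(G) = 3*(-4 + G) = -12 + 3*G)
r(P) = P² + √(-5 + P + P²) + 3*P (r(P) = (P² + 3*P) + √(-5 + (P*P + P)) = (P² + 3*P) + √(-5 + (P² + P)) = (P² + 3*P) + √(-5 + (P + P²)) = (P² + 3*P) + √(-5 + P + P²) = P² + √(-5 + P + P²) + 3*P)
r(s(-5))³ = ((-12 + 3*(-5))² + √(-5 + (-12 + 3*(-5))*(1 + (-12 + 3*(-5)))) + 3*(-12 + 3*(-5)))³ = ((-12 - 15)² + √(-5 + (-12 - 15)*(1 + (-12 - 15))) + 3*(-12 - 15))³ = ((-27)² + √(-5 - 27*(1 - 27)) + 3*(-27))³ = (729 + √(-5 - 27*(-26)) - 81)³ = (729 + √(-5 + 702) - 81)³ = (729 + √697 - 81)³ = (648 + √697)³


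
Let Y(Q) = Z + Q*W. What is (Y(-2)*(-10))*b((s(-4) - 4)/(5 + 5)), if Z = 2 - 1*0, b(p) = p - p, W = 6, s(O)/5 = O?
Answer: 0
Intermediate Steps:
s(O) = 5*O
b(p) = 0
Z = 2 (Z = 2 + 0 = 2)
Y(Q) = 2 + 6*Q (Y(Q) = 2 + Q*6 = 2 + 6*Q)
(Y(-2)*(-10))*b((s(-4) - 4)/(5 + 5)) = ((2 + 6*(-2))*(-10))*0 = ((2 - 12)*(-10))*0 = -10*(-10)*0 = 100*0 = 0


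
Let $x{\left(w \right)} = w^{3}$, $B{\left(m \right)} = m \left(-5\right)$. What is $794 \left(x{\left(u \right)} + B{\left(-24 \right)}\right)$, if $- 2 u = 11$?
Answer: $- \frac{147287}{4} \approx -36822.0$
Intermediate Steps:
$B{\left(m \right)} = - 5 m$
$u = - \frac{11}{2}$ ($u = \left(- \frac{1}{2}\right) 11 = - \frac{11}{2} \approx -5.5$)
$794 \left(x{\left(u \right)} + B{\left(-24 \right)}\right) = 794 \left(\left(- \frac{11}{2}\right)^{3} - -120\right) = 794 \left(- \frac{1331}{8} + 120\right) = 794 \left(- \frac{371}{8}\right) = - \frac{147287}{4}$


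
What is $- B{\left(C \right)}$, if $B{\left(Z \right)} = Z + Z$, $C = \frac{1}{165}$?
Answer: $- \frac{2}{165} \approx -0.012121$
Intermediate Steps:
$C = \frac{1}{165} \approx 0.0060606$
$B{\left(Z \right)} = 2 Z$
$- B{\left(C \right)} = - \frac{2}{165}$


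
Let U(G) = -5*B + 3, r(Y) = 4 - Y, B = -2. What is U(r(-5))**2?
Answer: 169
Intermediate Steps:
U(G) = 13 (U(G) = -5*(-2) + 3 = 10 + 3 = 13)
U(r(-5))**2 = 13**2 = 169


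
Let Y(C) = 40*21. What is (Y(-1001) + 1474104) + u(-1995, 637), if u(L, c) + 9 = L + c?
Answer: 1473577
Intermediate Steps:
Y(C) = 840
u(L, c) = -9 + L + c (u(L, c) = -9 + (L + c) = -9 + L + c)
(Y(-1001) + 1474104) + u(-1995, 637) = (840 + 1474104) + (-9 - 1995 + 637) = 1474944 - 1367 = 1473577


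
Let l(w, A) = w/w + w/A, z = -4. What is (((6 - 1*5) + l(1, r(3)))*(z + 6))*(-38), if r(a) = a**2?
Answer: -1444/9 ≈ -160.44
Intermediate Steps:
l(w, A) = 1 + w/A
(((6 - 1*5) + l(1, r(3)))*(z + 6))*(-38) = (((6 - 1*5) + (3**2 + 1)/(3**2))*(-4 + 6))*(-38) = (((6 - 5) + (9 + 1)/9)*2)*(-38) = ((1 + (1/9)*10)*2)*(-38) = ((1 + 10/9)*2)*(-38) = ((19/9)*2)*(-38) = (38/9)*(-38) = -1444/9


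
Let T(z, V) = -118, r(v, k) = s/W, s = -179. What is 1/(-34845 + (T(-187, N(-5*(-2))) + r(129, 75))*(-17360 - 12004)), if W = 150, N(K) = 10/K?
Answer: 25/86628701 ≈ 2.8859e-7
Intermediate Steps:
r(v, k) = -179/150
1/(-34845 + (T(-187, N(-5*(-2))) + r(129, 75))*(-17360 - 12004)) = 1/(-34845 + (-118 - 179/150)*(-17360 - 12004)) = 1/(-34845 - 17879/150*(-29364)) = 1/(-34845 + 87499826/25) = 1/(86628701/25) = 25/86628701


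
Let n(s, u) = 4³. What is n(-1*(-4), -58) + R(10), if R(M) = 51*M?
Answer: 574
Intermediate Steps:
n(s, u) = 64
n(-1*(-4), -58) + R(10) = 64 + 51*10 = 64 + 510 = 574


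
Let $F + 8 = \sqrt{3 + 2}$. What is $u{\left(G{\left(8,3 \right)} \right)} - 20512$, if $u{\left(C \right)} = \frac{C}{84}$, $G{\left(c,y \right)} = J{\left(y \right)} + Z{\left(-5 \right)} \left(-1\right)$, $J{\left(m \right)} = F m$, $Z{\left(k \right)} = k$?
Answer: $- \frac{1723027}{84} + \frac{\sqrt{5}}{28} \approx -20512.0$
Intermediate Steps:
$F = -8 + \sqrt{5}$ ($F = -8 + \sqrt{3 + 2} = -8 + \sqrt{5} \approx -5.7639$)
$J{\left(m \right)} = m \left(-8 + \sqrt{5}\right)$ ($J{\left(m \right)} = \left(-8 + \sqrt{5}\right) m = m \left(-8 + \sqrt{5}\right)$)
$G{\left(c,y \right)} = 5 + y \left(-8 + \sqrt{5}\right)$ ($G{\left(c,y \right)} = y \left(-8 + \sqrt{5}\right) - -5 = y \left(-8 + \sqrt{5}\right) + 5 = 5 + y \left(-8 + \sqrt{5}\right)$)
$u{\left(C \right)} = \frac{C}{84}$ ($u{\left(C \right)} = C \frac{1}{84} = \frac{C}{84}$)
$u{\left(G{\left(8,3 \right)} \right)} - 20512 = \frac{5 - 3 \left(8 - \sqrt{5}\right)}{84} - 20512 = \frac{5 - \left(24 - 3 \sqrt{5}\right)}{84} - 20512 = \frac{-19 + 3 \sqrt{5}}{84} - 20512 = \left(- \frac{19}{84} + \frac{\sqrt{5}}{28}\right) - 20512 = - \frac{1723027}{84} + \frac{\sqrt{5}}{28}$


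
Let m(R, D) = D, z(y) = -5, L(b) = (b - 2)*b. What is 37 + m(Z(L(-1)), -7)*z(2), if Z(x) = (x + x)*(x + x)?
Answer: 72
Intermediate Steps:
L(b) = b*(-2 + b) (L(b) = (-2 + b)*b = b*(-2 + b))
Z(x) = 4*x² (Z(x) = (2*x)*(2*x) = 4*x²)
37 + m(Z(L(-1)), -7)*z(2) = 37 - 7*(-5) = 37 + 35 = 72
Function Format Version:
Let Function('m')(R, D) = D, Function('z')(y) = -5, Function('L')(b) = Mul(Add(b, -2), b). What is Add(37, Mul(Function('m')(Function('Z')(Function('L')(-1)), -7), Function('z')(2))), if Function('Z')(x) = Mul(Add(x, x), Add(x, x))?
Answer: 72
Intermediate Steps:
Function('L')(b) = Mul(b, Add(-2, b)) (Function('L')(b) = Mul(Add(-2, b), b) = Mul(b, Add(-2, b)))
Function('Z')(x) = Mul(4, Pow(x, 2)) (Function('Z')(x) = Mul(Mul(2, x), Mul(2, x)) = Mul(4, Pow(x, 2)))
Add(37, Mul(Function('m')(Function('Z')(Function('L')(-1)), -7), Function('z')(2))) = Add(37, Mul(-7, -5)) = Add(37, 35) = 72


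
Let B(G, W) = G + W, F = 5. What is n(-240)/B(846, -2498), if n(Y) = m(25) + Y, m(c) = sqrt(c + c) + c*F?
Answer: 115/1652 - 5*sqrt(2)/1652 ≈ 0.065332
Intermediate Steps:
m(c) = 5*c + sqrt(2)*sqrt(c) (m(c) = sqrt(c + c) + c*5 = sqrt(2*c) + 5*c = sqrt(2)*sqrt(c) + 5*c = 5*c + sqrt(2)*sqrt(c))
n(Y) = 125 + Y + 5*sqrt(2) (n(Y) = (5*25 + sqrt(2)*sqrt(25)) + Y = (125 + sqrt(2)*5) + Y = (125 + 5*sqrt(2)) + Y = 125 + Y + 5*sqrt(2))
n(-240)/B(846, -2498) = (125 - 240 + 5*sqrt(2))/(846 - 2498) = (-115 + 5*sqrt(2))/(-1652) = (-115 + 5*sqrt(2))*(-1/1652) = 115/1652 - 5*sqrt(2)/1652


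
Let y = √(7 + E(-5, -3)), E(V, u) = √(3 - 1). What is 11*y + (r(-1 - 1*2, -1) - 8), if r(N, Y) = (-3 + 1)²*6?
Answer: 16 + 11*√(7 + √2) ≈ 47.908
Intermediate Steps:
E(V, u) = √2
y = √(7 + √2) ≈ 2.9007
r(N, Y) = 24 (r(N, Y) = (-2)²*6 = 4*6 = 24)
11*y + (r(-1 - 1*2, -1) - 8) = 11*√(7 + √2) + (24 - 8) = 11*√(7 + √2) + 16 = 16 + 11*√(7 + √2)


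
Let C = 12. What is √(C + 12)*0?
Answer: 0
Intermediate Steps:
√(C + 12)*0 = √(12 + 12)*0 = √24*0 = (2*√6)*0 = 0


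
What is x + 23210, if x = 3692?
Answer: 26902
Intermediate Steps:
x + 23210 = 3692 + 23210 = 26902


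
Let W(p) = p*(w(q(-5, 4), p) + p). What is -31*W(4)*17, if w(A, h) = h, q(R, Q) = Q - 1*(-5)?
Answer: -16864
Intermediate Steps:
q(R, Q) = 5 + Q (q(R, Q) = Q + 5 = 5 + Q)
W(p) = 2*p² (W(p) = p*(p + p) = p*(2*p) = 2*p²)
-31*W(4)*17 = -62*4²*17 = -62*16*17 = -31*32*17 = -992*17 = -16864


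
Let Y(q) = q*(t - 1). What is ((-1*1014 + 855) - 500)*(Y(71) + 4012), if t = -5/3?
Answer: -7557412/3 ≈ -2.5191e+6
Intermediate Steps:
t = -5/3 (t = -5*⅓ = -5/3 ≈ -1.6667)
Y(q) = -8*q/3 (Y(q) = q*(-5/3 - 1) = q*(-8/3) = -8*q/3)
((-1*1014 + 855) - 500)*(Y(71) + 4012) = ((-1*1014 + 855) - 500)*(-8/3*71 + 4012) = ((-1014 + 855) - 500)*(-568/3 + 4012) = (-159 - 500)*(11468/3) = -659*11468/3 = -7557412/3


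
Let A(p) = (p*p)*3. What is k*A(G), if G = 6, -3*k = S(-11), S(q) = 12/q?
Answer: 432/11 ≈ 39.273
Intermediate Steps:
k = 4/11 (k = -4/(-11) = -4*(-1)/11 = -1/3*(-12/11) = 4/11 ≈ 0.36364)
A(p) = 3*p**2 (A(p) = p**2*3 = 3*p**2)
k*A(G) = 4*(3*6**2)/11 = 4*(3*36)/11 = (4/11)*108 = 432/11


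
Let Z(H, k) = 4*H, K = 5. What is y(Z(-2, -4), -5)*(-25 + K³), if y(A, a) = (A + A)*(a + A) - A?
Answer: 21600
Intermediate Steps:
y(A, a) = -A + 2*A*(A + a) (y(A, a) = (2*A)*(A + a) - A = 2*A*(A + a) - A = -A + 2*A*(A + a))
y(Z(-2, -4), -5)*(-25 + K³) = ((4*(-2))*(-1 + 2*(4*(-2)) + 2*(-5)))*(-25 + 5³) = (-8*(-1 + 2*(-8) - 10))*(-25 + 125) = -8*(-1 - 16 - 10)*100 = -8*(-27)*100 = 216*100 = 21600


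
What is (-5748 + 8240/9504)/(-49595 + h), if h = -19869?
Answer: 3413797/41261616 ≈ 0.082735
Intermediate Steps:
(-5748 + 8240/9504)/(-49595 + h) = (-5748 + 8240/9504)/(-49595 - 19869) = (-5748 + 8240*(1/9504))/(-69464) = (-5748 + 515/594)*(-1/69464) = -3413797/594*(-1/69464) = 3413797/41261616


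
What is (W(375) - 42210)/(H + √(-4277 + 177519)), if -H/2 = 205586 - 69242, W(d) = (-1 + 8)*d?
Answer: 284061960/1956804529 + 39585*√173242/74358572102 ≈ 0.14539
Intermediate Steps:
W(d) = 7*d
H = -272688 (H = -2*(205586 - 69242) = -2*136344 = -272688)
(W(375) - 42210)/(H + √(-4277 + 177519)) = (7*375 - 42210)/(-272688 + √(-4277 + 177519)) = (2625 - 42210)/(-272688 + √173242) = -39585/(-272688 + √173242)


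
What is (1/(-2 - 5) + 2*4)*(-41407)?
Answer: -2277385/7 ≈ -3.2534e+5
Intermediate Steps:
(1/(-2 - 5) + 2*4)*(-41407) = (1/(-7) + 8)*(-41407) = (-1/7 + 8)*(-41407) = (55/7)*(-41407) = -2277385/7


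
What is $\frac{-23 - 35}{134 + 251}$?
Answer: $- \frac{58}{385} \approx -0.15065$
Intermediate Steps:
$\frac{-23 - 35}{134 + 251} = - \frac{58}{385}$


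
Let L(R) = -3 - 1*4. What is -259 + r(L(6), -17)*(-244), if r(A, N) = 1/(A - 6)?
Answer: -3123/13 ≈ -240.23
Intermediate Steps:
L(R) = -7 (L(R) = -3 - 4 = -7)
r(A, N) = 1/(-6 + A)
-259 + r(L(6), -17)*(-244) = -259 - 244/(-6 - 7) = -259 - 244/(-13) = -259 - 1/13*(-244) = -259 + 244/13 = -3123/13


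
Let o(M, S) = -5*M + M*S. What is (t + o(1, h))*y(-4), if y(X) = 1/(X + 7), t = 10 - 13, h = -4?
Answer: -4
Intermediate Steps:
t = -3
y(X) = 1/(7 + X)
(t + o(1, h))*y(-4) = (-3 + 1*(-5 - 4))/(7 - 4) = (-3 + 1*(-9))/3 = (-3 - 9)*(1/3) = -12*1/3 = -4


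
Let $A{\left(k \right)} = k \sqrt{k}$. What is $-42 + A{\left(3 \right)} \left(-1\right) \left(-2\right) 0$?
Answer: $-42$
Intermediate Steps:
$A{\left(k \right)} = k^{\frac{3}{2}}$
$-42 + A{\left(3 \right)} \left(-1\right) \left(-2\right) 0 = -42 + 3^{\frac{3}{2}} \left(-1\right) \left(-2\right) 0 = -42 + 3 \sqrt{3} \cdot 2 \cdot 0 = -42 + 3 \sqrt{3} \cdot 0 = -42 + 0 = -42$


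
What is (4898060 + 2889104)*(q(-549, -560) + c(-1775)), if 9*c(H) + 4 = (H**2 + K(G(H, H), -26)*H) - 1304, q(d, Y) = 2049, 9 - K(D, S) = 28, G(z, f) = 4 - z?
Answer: 8310157721404/3 ≈ 2.7701e+12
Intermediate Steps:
K(D, S) = -19 (K(D, S) = 9 - 1*28 = 9 - 28 = -19)
c(H) = -436/3 - 19*H/9 + H**2/9 (c(H) = -4/9 + ((H**2 - 19*H) - 1304)/9 = -4/9 + (-1304 + H**2 - 19*H)/9 = -4/9 + (-1304/9 - 19*H/9 + H**2/9) = -436/3 - 19*H/9 + H**2/9)
(4898060 + 2889104)*(q(-549, -560) + c(-1775)) = (4898060 + 2889104)*(2049 + (-436/3 - 19/9*(-1775) + (1/9)*(-1775)**2)) = 7787164*(2049 + (-436/3 + 33725/9 + (1/9)*3150625)) = 7787164*(2049 + (-436/3 + 33725/9 + 3150625/9)) = 7787164*(2049 + 1061014/3) = 7787164*(1067161/3) = 8310157721404/3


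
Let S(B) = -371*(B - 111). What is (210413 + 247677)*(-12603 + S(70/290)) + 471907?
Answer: 378471610153/29 ≈ 1.3051e+10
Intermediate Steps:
S(B) = 41181 - 371*B (S(B) = -371*(-111 + B) = 41181 - 371*B)
(210413 + 247677)*(-12603 + S(70/290)) + 471907 = (210413 + 247677)*(-12603 + (41181 - 25970/290)) + 471907 = 458090*(-12603 + (41181 - 25970/290)) + 471907 = 458090*(-12603 + (41181 - 371*7/29)) + 471907 = 458090*(-12603 + (41181 - 2597/29)) + 471907 = 458090*(-12603 + 1191652/29) + 471907 = 458090*(826165/29) + 471907 = 378457924850/29 + 471907 = 378471610153/29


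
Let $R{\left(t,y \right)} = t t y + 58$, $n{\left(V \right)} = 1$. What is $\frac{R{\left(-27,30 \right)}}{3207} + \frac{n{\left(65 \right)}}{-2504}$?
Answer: $\frac{54904505}{8030328} \approx 6.8371$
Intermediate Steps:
$R{\left(t,y \right)} = 58 + y t^{2}$ ($R{\left(t,y \right)} = t^{2} y + 58 = y t^{2} + 58 = 58 + y t^{2}$)
$\frac{R{\left(-27,30 \right)}}{3207} + \frac{n{\left(65 \right)}}{-2504} = \frac{58 + 30 \left(-27\right)^{2}}{3207} + 1 \frac{1}{-2504} = \left(58 + 30 \cdot 729\right) \frac{1}{3207} + 1 \left(- \frac{1}{2504}\right) = \left(58 + 21870\right) \frac{1}{3207} - \frac{1}{2504} = 21928 \cdot \frac{1}{3207} - \frac{1}{2504} = \frac{21928}{3207} - \frac{1}{2504} = \frac{54904505}{8030328}$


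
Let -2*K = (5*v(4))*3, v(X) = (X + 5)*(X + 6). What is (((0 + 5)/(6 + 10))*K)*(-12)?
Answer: 10125/4 ≈ 2531.3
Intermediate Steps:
v(X) = (5 + X)*(6 + X)
K = -675 (K = -5*(30 + 4² + 11*4)*3/2 = -5*(30 + 16 + 44)*3/2 = -5*90*3/2 = -225*3 = -½*1350 = -675)
(((0 + 5)/(6 + 10))*K)*(-12) = (((0 + 5)/(6 + 10))*(-675))*(-12) = ((5/16)*(-675))*(-12) = -3375/16*(-12) = 10125/4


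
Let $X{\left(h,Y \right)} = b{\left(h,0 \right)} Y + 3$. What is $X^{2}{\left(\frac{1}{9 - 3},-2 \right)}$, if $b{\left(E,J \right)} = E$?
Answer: $\frac{64}{9} \approx 7.1111$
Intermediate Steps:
$X{\left(h,Y \right)} = 3 + Y h$ ($X{\left(h,Y \right)} = h Y + 3 = Y h + 3 = 3 + Y h$)
$X^{2}{\left(\frac{1}{9 - 3},-2 \right)} = \left(3 - \frac{2}{9 - 3}\right)^{2} = \left(3 - \frac{2}{6}\right)^{2} = \left(3 - \frac{1}{3}\right)^{2} = \left(\frac{8}{3}\right)^{2} = \frac{64}{9}$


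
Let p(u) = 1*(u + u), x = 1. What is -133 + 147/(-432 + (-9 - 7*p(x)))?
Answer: -8666/65 ≈ -133.32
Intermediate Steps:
p(u) = 2*u (p(u) = 1*(2*u) = 2*u)
-133 + 147/(-432 + (-9 - 7*p(x))) = -133 + 147/(-432 + (-9 - 14)) = -133 + 147/(-432 - 23) = -133 + 147/(-455) = -133 + 147*(-1/455) = -133 - 21/65 = -8666/65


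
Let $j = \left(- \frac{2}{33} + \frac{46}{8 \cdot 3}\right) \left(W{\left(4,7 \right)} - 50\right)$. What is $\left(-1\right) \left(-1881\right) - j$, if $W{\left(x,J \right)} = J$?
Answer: $\frac{258827}{132} \approx 1960.8$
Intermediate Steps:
$j = - \frac{10535}{132}$ ($j = \left(- \frac{2}{33} + \frac{46}{8 \cdot 3}\right) \left(7 - 50\right) = \left(\left(-2\right) \frac{1}{33} + \frac{46}{24}\right) \left(-43\right) = \left(- \frac{2}{33} + 46 \cdot \frac{1}{24}\right) \left(-43\right) = \left(- \frac{2}{33} + \frac{23}{12}\right) \left(-43\right) = \frac{245}{132} \left(-43\right) = - \frac{10535}{132} \approx -79.811$)
$\left(-1\right) \left(-1881\right) - j = \left(-1\right) \left(-1881\right) - - \frac{10535}{132} = 1881 + \frac{10535}{132} = \frac{258827}{132}$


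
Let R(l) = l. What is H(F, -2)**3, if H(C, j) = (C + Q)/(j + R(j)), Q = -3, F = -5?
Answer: 8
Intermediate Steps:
H(C, j) = (-3 + C)/(2*j) (H(C, j) = (C - 3)/(j + j) = (-3 + C)/((2*j)) = (-3 + C)*(1/(2*j)) = (-3 + C)/(2*j))
H(F, -2)**3 = ((1/2)*(-3 - 5)/(-2))**3 = ((1/2)*(-1/2)*(-8))**3 = 2**3 = 8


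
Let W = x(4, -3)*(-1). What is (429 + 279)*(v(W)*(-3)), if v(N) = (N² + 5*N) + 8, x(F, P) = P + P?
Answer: -157176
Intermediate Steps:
x(F, P) = 2*P
W = 6 (W = (2*(-3))*(-1) = -6*(-1) = 6)
v(N) = 8 + N² + 5*N
(429 + 279)*(v(W)*(-3)) = (429 + 279)*((8 + 6² + 5*6)*(-3)) = 708*((8 + 36 + 30)*(-3)) = 708*(74*(-3)) = 708*(-222) = -157176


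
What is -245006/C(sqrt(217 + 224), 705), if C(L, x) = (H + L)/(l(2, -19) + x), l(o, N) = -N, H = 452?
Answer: -177384344/473 ≈ -3.7502e+5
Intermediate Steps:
C(L, x) = (452 + L)/(19 + x) (C(L, x) = (452 + L)/(-1*(-19) + x) = (452 + L)/(19 + x))
-245006/C(sqrt(217 + 224), 705) = -245006*(19 + 705)/(452 + sqrt(217 + 224)) = -245006*724/(452 + sqrt(441)) = -245006*724/(452 + 21) = -245006/((1/724)*473) = -245006/473/724 = -245006*724/473 = -177384344/473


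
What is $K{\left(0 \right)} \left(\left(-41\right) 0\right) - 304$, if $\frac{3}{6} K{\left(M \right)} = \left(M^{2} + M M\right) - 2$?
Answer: $-304$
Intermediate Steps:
$K{\left(M \right)} = -4 + 4 M^{2}$ ($K{\left(M \right)} = 2 \left(\left(M^{2} + M M\right) - 2\right) = 2 \left(\left(M^{2} + M^{2}\right) - 2\right) = 2 \left(2 M^{2} - 2\right) = 2 \left(-2 + 2 M^{2}\right) = -4 + 4 M^{2}$)
$K{\left(0 \right)} \left(\left(-41\right) 0\right) - 304 = \left(-4 + 4 \cdot 0^{2}\right) \left(\left(-41\right) 0\right) - 304 = \left(-4 + 4 \cdot 0\right) 0 - 304 = \left(-4 + 0\right) 0 - 304 = \left(-4\right) 0 - 304 = 0 - 304 = -304$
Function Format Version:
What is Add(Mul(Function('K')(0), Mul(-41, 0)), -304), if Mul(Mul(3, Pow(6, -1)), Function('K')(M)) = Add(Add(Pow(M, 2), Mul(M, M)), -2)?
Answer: -304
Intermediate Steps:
Function('K')(M) = Add(-4, Mul(4, Pow(M, 2))) (Function('K')(M) = Mul(2, Add(Add(Pow(M, 2), Mul(M, M)), -2)) = Mul(2, Add(Add(Pow(M, 2), Pow(M, 2)), -2)) = Mul(2, Add(Mul(2, Pow(M, 2)), -2)) = Mul(2, Add(-2, Mul(2, Pow(M, 2)))) = Add(-4, Mul(4, Pow(M, 2))))
Add(Mul(Function('K')(0), Mul(-41, 0)), -304) = Add(Mul(Add(-4, Mul(4, Pow(0, 2))), Mul(-41, 0)), -304) = Add(Mul(Add(-4, Mul(4, 0)), 0), -304) = Add(Mul(Add(-4, 0), 0), -304) = Add(Mul(-4, 0), -304) = Add(0, -304) = -304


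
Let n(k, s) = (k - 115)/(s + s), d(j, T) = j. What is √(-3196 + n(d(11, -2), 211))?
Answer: 2*I*√35575022/211 ≈ 56.535*I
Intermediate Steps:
n(k, s) = (-115 + k)/(2*s) (n(k, s) = (-115 + k)/((2*s)) = (-115 + k)*(1/(2*s)) = (-115 + k)/(2*s))
√(-3196 + n(d(11, -2), 211)) = √(-3196 + (½)*(-115 + 11)/211) = √(-3196 + (½)*(1/211)*(-104)) = √(-3196 - 52/211) = √(-674408/211) = 2*I*√35575022/211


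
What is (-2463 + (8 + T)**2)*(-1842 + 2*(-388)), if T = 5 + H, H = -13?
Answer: 6448134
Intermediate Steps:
T = -8 (T = 5 - 13 = -8)
(-2463 + (8 + T)**2)*(-1842 + 2*(-388)) = (-2463 + (8 - 8)**2)*(-1842 + 2*(-388)) = (-2463 + 0**2)*(-1842 - 776) = (-2463 + 0)*(-2618) = -2463*(-2618) = 6448134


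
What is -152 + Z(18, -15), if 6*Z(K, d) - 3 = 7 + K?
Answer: -442/3 ≈ -147.33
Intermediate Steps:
Z(K, d) = 5/3 + K/6 (Z(K, d) = ½ + (7 + K)/6 = ½ + (7/6 + K/6) = 5/3 + K/6)
-152 + Z(18, -15) = -152 + (5/3 + (⅙)*18) = -152 + (5/3 + 3) = -152 + 14/3 = -442/3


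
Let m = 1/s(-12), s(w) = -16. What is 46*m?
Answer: -23/8 ≈ -2.8750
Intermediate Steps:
m = -1/16 (m = 1/(-16) = -1/16 ≈ -0.062500)
46*m = 46*(-1/16) = -23/8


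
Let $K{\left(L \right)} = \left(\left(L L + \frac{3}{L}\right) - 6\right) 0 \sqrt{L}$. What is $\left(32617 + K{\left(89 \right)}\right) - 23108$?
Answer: $9509$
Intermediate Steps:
$K{\left(L \right)} = 0$ ($K{\left(L \right)} = \left(\left(L^{2} + \frac{3}{L}\right) - 6\right) 0 = \left(-6 + L^{2} + \frac{3}{L}\right) 0 = 0$)
$\left(32617 + K{\left(89 \right)}\right) - 23108 = \left(32617 + 0\right) - 23108 = 32617 - 23108 = 9509$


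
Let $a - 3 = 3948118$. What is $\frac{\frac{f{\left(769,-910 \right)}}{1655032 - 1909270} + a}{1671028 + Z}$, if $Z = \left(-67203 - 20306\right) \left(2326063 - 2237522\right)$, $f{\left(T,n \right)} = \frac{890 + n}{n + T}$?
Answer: $- \frac{70765248269249}{138845896955685639} \approx -0.00050967$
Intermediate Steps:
$f{\left(T,n \right)} = \frac{890 + n}{T + n}$
$a = 3948121$ ($a = 3 + 3948118 = 3948121$)
$Z = -7748134369$ ($Z = \left(-87509\right) 88541 = -7748134369$)
$\frac{\frac{f{\left(769,-910 \right)}}{1655032 - 1909270} + a}{1671028 + Z} = \frac{\frac{\frac{1}{769 - 910} \left(890 - 910\right)}{1655032 - 1909270} + 3948121}{1671028 - 7748134369} = \frac{\frac{\frac{1}{-141} \left(-20\right)}{-254238} + 3948121}{-7746463341} = \left(\left(- \frac{1}{141}\right) \left(-20\right) \left(- \frac{1}{254238}\right) + 3948121\right) \left(- \frac{1}{7746463341}\right) = \left(\frac{20}{141} \left(- \frac{1}{254238}\right) + 3948121\right) \left(- \frac{1}{7746463341}\right) = \left(- \frac{10}{17923779} + 3948121\right) \left(- \frac{1}{7746463341}\right) = \frac{70765248269249}{17923779} \left(- \frac{1}{7746463341}\right) = - \frac{70765248269249}{138845896955685639}$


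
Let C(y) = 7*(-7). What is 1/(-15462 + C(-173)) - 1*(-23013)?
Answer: 356954642/15511 ≈ 23013.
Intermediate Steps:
C(y) = -49
1/(-15462 + C(-173)) - 1*(-23013) = 1/(-15462 - 49) - 1*(-23013) = 1/(-15511) + 23013 = -1/15511 + 23013 = 356954642/15511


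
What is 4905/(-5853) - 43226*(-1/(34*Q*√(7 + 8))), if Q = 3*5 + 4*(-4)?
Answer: -1635/1951 - 21613*√15/255 ≈ -329.10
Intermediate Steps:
Q = -1 (Q = 15 - 16 = -1)
4905/(-5853) - 43226*(-1/(34*Q*√(7 + 8))) = 4905/(-5853) - 43226*1/(34*√(7 + 8)) = 4905*(-1/5853) - 43226*√15/510 = -1635/1951 - 43226*√15/510 = -1635/1951 - 21613*√15/255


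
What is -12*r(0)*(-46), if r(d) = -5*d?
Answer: 0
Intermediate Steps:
-12*r(0)*(-46) = -(-60)*0*(-46) = -12*0*(-46) = 0*(-46) = 0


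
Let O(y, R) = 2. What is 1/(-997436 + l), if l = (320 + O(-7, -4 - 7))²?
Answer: -1/893752 ≈ -1.1189e-6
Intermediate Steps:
l = 103684 (l = (320 + 2)² = 322² = 103684)
1/(-997436 + l) = 1/(-997436 + 103684) = 1/(-893752) = -1/893752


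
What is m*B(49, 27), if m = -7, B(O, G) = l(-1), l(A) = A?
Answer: 7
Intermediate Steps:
B(O, G) = -1
m*B(49, 27) = -7*(-1) = 7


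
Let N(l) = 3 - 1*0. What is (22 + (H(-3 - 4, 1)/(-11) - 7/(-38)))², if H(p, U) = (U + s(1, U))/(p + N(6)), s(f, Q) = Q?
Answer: 21585316/43681 ≈ 494.16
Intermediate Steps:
N(l) = 3 (N(l) = 3 + 0 = 3)
H(p, U) = 2*U/(3 + p) (H(p, U) = (U + U)/(p + 3) = (2*U)/(3 + p) = 2*U/(3 + p))
(22 + (H(-3 - 4, 1)/(-11) - 7/(-38)))² = (22 + ((2*1/(3 + (-3 - 4)))/(-11) - 7/(-38)))² = (22 + ((2*1/(3 - 7))*(-1/11) - 7*(-1/38)))² = (22 + ((2*1/(-4))*(-1/11) + 7/38))² = (22 + ((2*1*(-¼))*(-1/11) + 7/38))² = (22 + (-½*(-1/11) + 7/38))² = (22 + (1/22 + 7/38))² = (22 + 48/209)² = (4646/209)² = 21585316/43681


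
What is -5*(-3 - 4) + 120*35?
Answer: 4235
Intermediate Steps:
-5*(-3 - 4) + 120*35 = -5*(-7) + 4200 = 35 + 4200 = 4235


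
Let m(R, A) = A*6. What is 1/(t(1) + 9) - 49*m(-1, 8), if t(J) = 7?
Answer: -37631/16 ≈ -2351.9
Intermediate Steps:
m(R, A) = 6*A
1/(t(1) + 9) - 49*m(-1, 8) = 1/(7 + 9) - 294*8 = 1/16 - 49*48 = 1/16 - 2352 = -37631/16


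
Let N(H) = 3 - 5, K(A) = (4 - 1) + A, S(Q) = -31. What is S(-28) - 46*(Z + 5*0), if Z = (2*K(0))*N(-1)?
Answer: 521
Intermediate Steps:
K(A) = 3 + A
N(H) = -2
Z = -12 (Z = (2*(3 + 0))*(-2) = (2*3)*(-2) = 6*(-2) = -12)
S(-28) - 46*(Z + 5*0) = -31 - 46*(-12 + 5*0) = -31 - 46*(-12 + 0) = -31 - 46*(-12) = -31 + 552 = 521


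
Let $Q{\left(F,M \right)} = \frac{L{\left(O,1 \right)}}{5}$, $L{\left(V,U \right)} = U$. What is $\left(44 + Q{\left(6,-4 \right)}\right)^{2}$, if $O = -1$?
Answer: $\frac{48841}{25} \approx 1953.6$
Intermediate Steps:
$Q{\left(F,M \right)} = \frac{1}{5}$ ($Q{\left(F,M \right)} = 1 \cdot \frac{1}{5} = \frac{1}{5}$)
$\left(44 + Q{\left(6,-4 \right)}\right)^{2} = \left(44 + \frac{1}{5}\right)^{2} = \left(\frac{221}{5}\right)^{2} = \frac{48841}{25}$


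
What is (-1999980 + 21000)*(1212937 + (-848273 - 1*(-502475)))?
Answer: -1716050738220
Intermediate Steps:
(-1999980 + 21000)*(1212937 + (-848273 - 1*(-502475))) = -1978980*(1212937 + (-848273 + 502475)) = -1978980*(1212937 - 345798) = -1978980*867139 = -1716050738220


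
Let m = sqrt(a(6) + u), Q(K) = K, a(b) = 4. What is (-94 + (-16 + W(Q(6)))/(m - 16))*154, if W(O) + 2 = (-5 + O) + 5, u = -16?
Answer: -962500/67 + 924*I*sqrt(3)/67 ≈ -14366.0 + 23.887*I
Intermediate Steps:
W(O) = -2 + O (W(O) = -2 + ((-5 + O) + 5) = -2 + O)
m = 2*I*sqrt(3) (m = sqrt(4 - 16) = sqrt(-12) = 2*I*sqrt(3) ≈ 3.4641*I)
(-94 + (-16 + W(Q(6)))/(m - 16))*154 = (-94 + (-16 + (-2 + 6))/(2*I*sqrt(3) - 16))*154 = (-94 + (-16 + 4)/(-16 + 2*I*sqrt(3)))*154 = (-94 - 12/(-16 + 2*I*sqrt(3)))*154 = -14476 - 1848/(-16 + 2*I*sqrt(3))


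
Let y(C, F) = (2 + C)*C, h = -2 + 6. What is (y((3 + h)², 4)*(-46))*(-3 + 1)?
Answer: 229908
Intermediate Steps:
h = 4
y(C, F) = C*(2 + C)
(y((3 + h)², 4)*(-46))*(-3 + 1) = (((3 + 4)²*(2 + (3 + 4)²))*(-46))*(-3 + 1) = ((7²*(2 + 7²))*(-46))*(-2) = ((49*(2 + 49))*(-46))*(-2) = ((49*51)*(-46))*(-2) = (2499*(-46))*(-2) = -114954*(-2) = 229908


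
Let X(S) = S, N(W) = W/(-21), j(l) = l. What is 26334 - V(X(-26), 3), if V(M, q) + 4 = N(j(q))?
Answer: 184367/7 ≈ 26338.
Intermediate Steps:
N(W) = -W/21 (N(W) = W*(-1/21) = -W/21)
V(M, q) = -4 - q/21
26334 - V(X(-26), 3) = 26334 - (-4 - 1/21*3) = 26334 - (-4 - ⅐) = 26334 - 1*(-29/7) = 26334 + 29/7 = 184367/7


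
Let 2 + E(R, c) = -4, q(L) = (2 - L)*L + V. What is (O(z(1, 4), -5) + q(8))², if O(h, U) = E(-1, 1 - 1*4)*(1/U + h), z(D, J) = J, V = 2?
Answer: 118336/25 ≈ 4733.4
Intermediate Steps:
q(L) = 2 + L*(2 - L) (q(L) = (2 - L)*L + 2 = L*(2 - L) + 2 = 2 + L*(2 - L))
E(R, c) = -6 (E(R, c) = -2 - 4 = -6)
O(h, U) = -6*h - 6/U (O(h, U) = -6*(1/U + h) = -6*(h + 1/U) = -6*h - 6/U)
(O(z(1, 4), -5) + q(8))² = ((-6*4 - 6/(-5)) + (2 - 1*8² + 2*8))² = ((-24 - 6*(-⅕)) + (2 - 1*64 + 16))² = ((-24 + 6/5) + (2 - 64 + 16))² = (-114/5 - 46)² = (-344/5)² = 118336/25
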